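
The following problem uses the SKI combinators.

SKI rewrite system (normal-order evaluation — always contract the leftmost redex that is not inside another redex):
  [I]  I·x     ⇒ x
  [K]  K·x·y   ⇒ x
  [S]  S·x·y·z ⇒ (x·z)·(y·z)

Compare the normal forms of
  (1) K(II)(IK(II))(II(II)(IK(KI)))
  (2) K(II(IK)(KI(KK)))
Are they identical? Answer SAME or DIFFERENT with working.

Term A:
  start: K(II)(IK(II))(II(II)(IK(KI)))
  [1] II(II(II)(IK(KI)))
  [2] I(II(II)(IK(KI)))
  [3] II(II)(IK(KI))
  [4] I(II)(IK(KI))
  [5] II(IK(KI))
  [6] I(IK(KI))
  [7] IK(KI)
  [8] K(KI)

Term B:
  start: K(II(IK)(KI(KK)))
  [1] K(I(IK)(KI(KK)))
  [2] K(IK(KI(KK)))
  [3] K(K(KI(KK)))
  [4] K(KI)

Answer: SAME — A ⇓ K(KI), B ⇓ K(KI)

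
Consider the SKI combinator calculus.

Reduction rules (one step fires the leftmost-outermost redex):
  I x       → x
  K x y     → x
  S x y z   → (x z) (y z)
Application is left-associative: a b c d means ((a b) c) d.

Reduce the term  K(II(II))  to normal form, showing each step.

Answer: normal form = KI  (in 3 steps)

Reduction:
  start: K(II(II))
  →1  K(I(II))
  →2  K(II)
  →3  KI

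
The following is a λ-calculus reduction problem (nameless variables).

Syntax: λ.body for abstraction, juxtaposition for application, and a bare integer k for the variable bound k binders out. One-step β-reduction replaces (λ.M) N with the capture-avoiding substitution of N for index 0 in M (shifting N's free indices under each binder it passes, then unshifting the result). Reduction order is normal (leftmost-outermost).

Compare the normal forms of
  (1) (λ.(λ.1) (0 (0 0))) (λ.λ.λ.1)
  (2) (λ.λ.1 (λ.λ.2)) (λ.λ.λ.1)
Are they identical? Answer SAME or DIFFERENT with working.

Answer: SAME — A ⇓ λ.λ.λ.1, B ⇓ λ.λ.λ.1

Working:
Term A:
  start: (λ.(λ.1) (0 (0 0))) (λ.λ.λ.1)
  step 1: (λ.λ.λ.λ.1) ((λ.λ.λ.1) ((λ.λ.λ.1) (λ.λ.λ.1)))
  step 2: λ.λ.λ.1

Term B:
  start: (λ.λ.1 (λ.λ.2)) (λ.λ.λ.1)
  step 1: λ.(λ.λ.λ.1) (λ.λ.2)
  step 2: λ.λ.λ.1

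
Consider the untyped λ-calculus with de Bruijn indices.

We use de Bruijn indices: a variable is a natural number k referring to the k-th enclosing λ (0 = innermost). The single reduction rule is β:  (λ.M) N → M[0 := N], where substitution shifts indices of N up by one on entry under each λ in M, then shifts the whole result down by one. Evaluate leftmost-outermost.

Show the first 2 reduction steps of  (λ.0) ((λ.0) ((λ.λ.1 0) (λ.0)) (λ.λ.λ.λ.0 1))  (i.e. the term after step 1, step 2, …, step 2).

  start: (λ.0) ((λ.0) ((λ.λ.1 0) (λ.0)) (λ.λ.λ.λ.0 1))
  [1] (λ.0) ((λ.λ.1 0) (λ.0)) (λ.λ.λ.λ.0 1)
  [2] (λ.λ.1 0) (λ.0) (λ.λ.λ.λ.0 1)

Answer: after 2 steps: (λ.λ.1 0) (λ.0) (λ.λ.λ.λ.0 1)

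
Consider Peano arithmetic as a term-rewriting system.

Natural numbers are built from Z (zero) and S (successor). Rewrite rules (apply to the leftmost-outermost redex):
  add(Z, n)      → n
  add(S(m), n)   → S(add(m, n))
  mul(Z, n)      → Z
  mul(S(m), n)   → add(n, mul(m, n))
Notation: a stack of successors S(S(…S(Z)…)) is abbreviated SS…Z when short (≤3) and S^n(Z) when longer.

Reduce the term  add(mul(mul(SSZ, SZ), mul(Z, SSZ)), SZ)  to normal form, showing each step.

  start: add(mul(mul(SSZ, SZ), mul(Z, SSZ)), SZ)
  step 1: add(mul(add(SZ, mul(SZ, SZ)), mul(Z, SSZ)), SZ)
  step 2: add(mul(S(add(Z, mul(SZ, SZ))), mul(Z, SSZ)), SZ)
  step 3: add(add(mul(Z, SSZ), mul(add(Z, mul(SZ, SZ)), mul(Z, SSZ))), SZ)
  step 4: add(add(Z, mul(add(Z, mul(SZ, SZ)), mul(Z, SSZ))), SZ)
  step 5: add(mul(add(Z, mul(SZ, SZ)), mul(Z, SSZ)), SZ)
  step 6: add(mul(mul(SZ, SZ), mul(Z, SSZ)), SZ)
  step 7: add(mul(add(SZ, mul(Z, SZ)), mul(Z, SSZ)), SZ)
  step 8: add(mul(S(add(Z, mul(Z, SZ))), mul(Z, SSZ)), SZ)
  step 9: add(add(mul(Z, SSZ), mul(add(Z, mul(Z, SZ)), mul(Z, SSZ))), SZ)
  step 10: add(add(Z, mul(add(Z, mul(Z, SZ)), mul(Z, SSZ))), SZ)
  step 11: add(mul(add(Z, mul(Z, SZ)), mul(Z, SSZ)), SZ)
  step 12: add(mul(mul(Z, SZ), mul(Z, SSZ)), SZ)
  step 13: add(mul(Z, mul(Z, SSZ)), SZ)
  step 14: add(Z, SZ)
  step 15: SZ

Answer: normal form = SZ  (in 15 steps)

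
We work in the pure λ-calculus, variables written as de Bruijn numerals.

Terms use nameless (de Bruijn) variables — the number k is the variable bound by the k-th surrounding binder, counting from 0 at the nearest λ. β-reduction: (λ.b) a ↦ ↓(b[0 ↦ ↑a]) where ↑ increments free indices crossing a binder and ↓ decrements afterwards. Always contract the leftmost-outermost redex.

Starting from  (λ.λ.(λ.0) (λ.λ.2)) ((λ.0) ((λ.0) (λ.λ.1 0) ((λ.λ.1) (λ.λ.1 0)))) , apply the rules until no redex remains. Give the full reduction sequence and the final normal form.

  start: (λ.λ.(λ.0) (λ.λ.2)) ((λ.0) ((λ.0) (λ.λ.1 0) ((λ.λ.1) (λ.λ.1 0))))
  [1] λ.(λ.0) (λ.λ.2)
  [2] λ.λ.λ.2

Answer: normal form = λ.λ.λ.2  (in 2 steps)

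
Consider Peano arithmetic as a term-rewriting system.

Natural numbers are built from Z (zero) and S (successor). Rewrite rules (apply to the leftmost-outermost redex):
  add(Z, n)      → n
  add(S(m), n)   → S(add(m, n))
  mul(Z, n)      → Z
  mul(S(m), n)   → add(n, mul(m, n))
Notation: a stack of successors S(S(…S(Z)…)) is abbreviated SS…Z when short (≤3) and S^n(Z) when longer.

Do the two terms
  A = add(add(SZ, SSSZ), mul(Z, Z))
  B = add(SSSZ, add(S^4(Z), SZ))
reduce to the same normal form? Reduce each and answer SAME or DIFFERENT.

Answer: DIFFERENT — A ⇓ S^4(Z), B ⇓ S^8(Z)

Working:
Term A:
  start: add(add(SZ, SSSZ), mul(Z, Z))
  [1] add(S(add(Z, SSSZ)), mul(Z, Z))
  [2] S(add(add(Z, SSSZ), mul(Z, Z)))
  [3] S(add(SSSZ, mul(Z, Z)))
  [4] S(S(add(SSZ, mul(Z, Z))))
  [5] S(S(S(add(SZ, mul(Z, Z)))))
  [6] S(S(S(S(add(Z, mul(Z, Z))))))
  [7] S(S(S(S(mul(Z, Z)))))
  [8] S^4(Z)

Term B:
  start: add(SSSZ, add(S^4(Z), SZ))
  [1] S(add(SSZ, add(S^4(Z), SZ)))
  [2] S(S(add(SZ, add(S^4(Z), SZ))))
  [3] S(S(S(add(Z, add(S^4(Z), SZ)))))
  [4] S(S(S(add(S^4(Z), SZ))))
  [5] S(S(S(S(add(SSSZ, SZ)))))
  [6] S(S(S(S(S(add(SSZ, SZ))))))
  [7] S(S(S(S(S(S(add(SZ, SZ)))))))
  [8] S(S(S(S(S(S(S(add(Z, SZ))))))))
  [9] S^8(Z)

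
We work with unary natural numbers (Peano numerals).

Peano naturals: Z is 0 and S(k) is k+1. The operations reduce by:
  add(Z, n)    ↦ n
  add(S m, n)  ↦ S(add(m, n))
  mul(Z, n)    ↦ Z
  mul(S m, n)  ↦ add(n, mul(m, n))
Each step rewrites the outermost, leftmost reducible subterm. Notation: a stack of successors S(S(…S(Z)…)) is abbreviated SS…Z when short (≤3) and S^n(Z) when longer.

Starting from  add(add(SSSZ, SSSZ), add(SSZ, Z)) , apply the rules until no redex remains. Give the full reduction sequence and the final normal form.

Answer: normal form = S^8(Z)  (in 14 steps)

Reduction:
  start: add(add(SSSZ, SSSZ), add(SSZ, Z))
  step 1: add(S(add(SSZ, SSSZ)), add(SSZ, Z))
  step 2: S(add(add(SSZ, SSSZ), add(SSZ, Z)))
  step 3: S(add(S(add(SZ, SSSZ)), add(SSZ, Z)))
  step 4: S(S(add(add(SZ, SSSZ), add(SSZ, Z))))
  step 5: S(S(add(S(add(Z, SSSZ)), add(SSZ, Z))))
  step 6: S(S(S(add(add(Z, SSSZ), add(SSZ, Z)))))
  step 7: S(S(S(add(SSSZ, add(SSZ, Z)))))
  step 8: S(S(S(S(add(SSZ, add(SSZ, Z))))))
  step 9: S(S(S(S(S(add(SZ, add(SSZ, Z)))))))
  step 10: S(S(S(S(S(S(add(Z, add(SSZ, Z))))))))
  step 11: S(S(S(S(S(S(add(SSZ, Z)))))))
  step 12: S(S(S(S(S(S(S(add(SZ, Z))))))))
  step 13: S(S(S(S(S(S(S(S(add(Z, Z)))))))))
  step 14: S^8(Z)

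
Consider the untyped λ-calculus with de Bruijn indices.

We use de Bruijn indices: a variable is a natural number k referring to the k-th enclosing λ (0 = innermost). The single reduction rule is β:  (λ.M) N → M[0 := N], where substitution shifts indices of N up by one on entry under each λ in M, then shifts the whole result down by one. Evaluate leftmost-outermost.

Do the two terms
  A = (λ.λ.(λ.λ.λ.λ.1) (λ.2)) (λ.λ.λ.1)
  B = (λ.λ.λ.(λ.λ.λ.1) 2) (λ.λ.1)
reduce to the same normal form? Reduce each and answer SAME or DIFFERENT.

Term A:
  start: (λ.λ.(λ.λ.λ.λ.1) (λ.2)) (λ.λ.λ.1)
  step 1: λ.(λ.λ.λ.λ.1) (λ.λ.λ.λ.1)
  step 2: λ.λ.λ.λ.1

Term B:
  start: (λ.λ.λ.(λ.λ.λ.1) 2) (λ.λ.1)
  step 1: λ.λ.(λ.λ.λ.1) (λ.λ.1)
  step 2: λ.λ.λ.λ.1

Answer: SAME — A ⇓ λ.λ.λ.λ.1, B ⇓ λ.λ.λ.λ.1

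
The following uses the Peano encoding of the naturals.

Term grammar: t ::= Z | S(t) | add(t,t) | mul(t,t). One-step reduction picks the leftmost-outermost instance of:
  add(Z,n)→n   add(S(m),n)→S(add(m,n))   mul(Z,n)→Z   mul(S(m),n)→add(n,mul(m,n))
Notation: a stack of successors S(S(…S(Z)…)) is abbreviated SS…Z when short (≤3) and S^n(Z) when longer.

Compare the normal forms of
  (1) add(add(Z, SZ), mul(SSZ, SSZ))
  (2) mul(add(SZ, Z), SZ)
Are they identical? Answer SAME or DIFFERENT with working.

Term A:
  start: add(add(Z, SZ), mul(SSZ, SSZ))
  →1  add(SZ, mul(SSZ, SSZ))
  →2  S(add(Z, mul(SSZ, SSZ)))
  →3  S(mul(SSZ, SSZ))
  →4  S(add(SSZ, mul(SZ, SSZ)))
  →5  S(S(add(SZ, mul(SZ, SSZ))))
  →6  S(S(S(add(Z, mul(SZ, SSZ)))))
  →7  S(S(S(mul(SZ, SSZ))))
  →8  S(S(S(add(SSZ, mul(Z, SSZ)))))
  →9  S(S(S(S(add(SZ, mul(Z, SSZ))))))
  →10  S(S(S(S(S(add(Z, mul(Z, SSZ)))))))
  →11  S(S(S(S(S(mul(Z, SSZ))))))
  →12  S^5(Z)

Term B:
  start: mul(add(SZ, Z), SZ)
  →1  mul(S(add(Z, Z)), SZ)
  →2  add(SZ, mul(add(Z, Z), SZ))
  →3  S(add(Z, mul(add(Z, Z), SZ)))
  →4  S(mul(add(Z, Z), SZ))
  →5  S(mul(Z, SZ))
  →6  SZ

Answer: DIFFERENT — A ⇓ S^5(Z), B ⇓ SZ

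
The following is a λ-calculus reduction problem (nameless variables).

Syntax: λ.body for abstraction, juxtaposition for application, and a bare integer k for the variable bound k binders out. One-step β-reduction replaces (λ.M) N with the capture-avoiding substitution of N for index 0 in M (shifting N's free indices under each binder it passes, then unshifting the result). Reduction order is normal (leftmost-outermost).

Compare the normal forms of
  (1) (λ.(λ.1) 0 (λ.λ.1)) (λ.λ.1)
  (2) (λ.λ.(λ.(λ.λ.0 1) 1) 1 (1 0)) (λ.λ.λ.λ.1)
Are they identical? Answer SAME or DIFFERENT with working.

Answer: SAME — A ⇓ λ.λ.λ.1, B ⇓ λ.λ.λ.1

Working:
Term A:
  start: (λ.(λ.1) 0 (λ.λ.1)) (λ.λ.1)
  step 1: (λ.λ.λ.1) (λ.λ.1) (λ.λ.1)
  step 2: (λ.λ.1) (λ.λ.1)
  step 3: λ.λ.λ.1

Term B:
  start: (λ.λ.(λ.(λ.λ.0 1) 1) 1 (1 0)) (λ.λ.λ.λ.1)
  step 1: λ.(λ.(λ.λ.0 1) 1) (λ.λ.λ.λ.1) ((λ.λ.λ.λ.1) 0)
  step 2: λ.(λ.λ.0 1) 0 ((λ.λ.λ.λ.1) 0)
  step 3: λ.(λ.0 1) ((λ.λ.λ.λ.1) 0)
  step 4: λ.(λ.λ.λ.λ.1) 0 0
  step 5: λ.(λ.λ.λ.1) 0
  step 6: λ.λ.λ.1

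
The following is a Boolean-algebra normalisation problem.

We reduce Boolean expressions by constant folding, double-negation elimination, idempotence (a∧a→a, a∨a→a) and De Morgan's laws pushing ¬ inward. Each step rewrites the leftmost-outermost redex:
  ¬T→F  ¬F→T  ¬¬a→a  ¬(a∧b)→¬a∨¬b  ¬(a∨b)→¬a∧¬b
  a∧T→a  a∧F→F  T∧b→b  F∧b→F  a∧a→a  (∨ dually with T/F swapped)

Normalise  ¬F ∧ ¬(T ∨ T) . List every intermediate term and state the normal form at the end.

  start: ¬F ∧ ¬(T ∨ T)
  →1  T ∧ ¬(T ∨ T)
  →2  ¬(T ∨ T)
  →3  ¬T ∧ ¬T
  →4  ¬T
  →5  F

Answer: normal form = F  (in 5 steps)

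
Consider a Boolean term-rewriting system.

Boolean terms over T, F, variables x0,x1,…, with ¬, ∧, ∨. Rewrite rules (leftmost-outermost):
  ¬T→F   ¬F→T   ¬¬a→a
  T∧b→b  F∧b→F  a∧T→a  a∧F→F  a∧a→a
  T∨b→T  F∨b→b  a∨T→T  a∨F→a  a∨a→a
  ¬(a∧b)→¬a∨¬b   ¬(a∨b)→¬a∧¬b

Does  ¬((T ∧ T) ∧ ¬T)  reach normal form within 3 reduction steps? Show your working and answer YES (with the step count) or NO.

Answer: NO — after 3 steps the term is ¬T ∨ ¬¬T, not yet normal

Working:
  start: ¬((T ∧ T) ∧ ¬T)
  step 1: ¬(T ∧ T) ∨ ¬¬T
  step 2: (¬T ∨ ¬T) ∨ ¬¬T
  step 3: ¬T ∨ ¬¬T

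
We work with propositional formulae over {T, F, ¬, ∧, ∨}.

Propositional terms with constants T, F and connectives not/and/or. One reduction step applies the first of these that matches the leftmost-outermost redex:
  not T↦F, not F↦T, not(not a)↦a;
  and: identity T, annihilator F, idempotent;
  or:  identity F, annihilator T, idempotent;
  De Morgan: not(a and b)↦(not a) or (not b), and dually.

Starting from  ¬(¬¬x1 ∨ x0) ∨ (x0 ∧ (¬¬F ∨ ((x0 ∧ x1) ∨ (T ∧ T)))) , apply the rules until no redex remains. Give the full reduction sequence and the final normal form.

Answer: normal form = (¬x1 ∧ ¬x0) ∨ x0  (in 7 steps)

Derivation:
  start: ¬(¬¬x1 ∨ x0) ∨ (x0 ∧ (¬¬F ∨ ((x0 ∧ x1) ∨ (T ∧ T))))
  →1  (¬¬¬x1 ∧ ¬x0) ∨ (x0 ∧ (¬¬F ∨ ((x0 ∧ x1) ∨ (T ∧ T))))
  →2  (¬x1 ∧ ¬x0) ∨ (x0 ∧ (¬¬F ∨ ((x0 ∧ x1) ∨ (T ∧ T))))
  →3  (¬x1 ∧ ¬x0) ∨ (x0 ∧ (F ∨ ((x0 ∧ x1) ∨ (T ∧ T))))
  →4  (¬x1 ∧ ¬x0) ∨ (x0 ∧ ((x0 ∧ x1) ∨ (T ∧ T)))
  →5  (¬x1 ∧ ¬x0) ∨ (x0 ∧ ((x0 ∧ x1) ∨ T))
  →6  (¬x1 ∧ ¬x0) ∨ (x0 ∧ T)
  →7  (¬x1 ∧ ¬x0) ∨ x0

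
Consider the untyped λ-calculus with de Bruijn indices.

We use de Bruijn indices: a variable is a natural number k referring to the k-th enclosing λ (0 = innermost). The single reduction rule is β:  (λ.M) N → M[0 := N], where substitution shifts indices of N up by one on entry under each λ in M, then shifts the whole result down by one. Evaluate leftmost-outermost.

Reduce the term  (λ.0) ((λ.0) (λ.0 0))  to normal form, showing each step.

  start: (λ.0) ((λ.0) (λ.0 0))
  →1  (λ.0) (λ.0 0)
  →2  λ.0 0

Answer: normal form = λ.0 0  (in 2 steps)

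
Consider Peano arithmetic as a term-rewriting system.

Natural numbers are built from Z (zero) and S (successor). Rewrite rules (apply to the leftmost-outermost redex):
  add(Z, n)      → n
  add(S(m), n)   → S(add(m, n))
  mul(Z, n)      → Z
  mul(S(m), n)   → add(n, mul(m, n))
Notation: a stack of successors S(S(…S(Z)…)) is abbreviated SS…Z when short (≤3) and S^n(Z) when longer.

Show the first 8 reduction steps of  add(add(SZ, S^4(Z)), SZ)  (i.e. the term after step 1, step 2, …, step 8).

Answer: after 8 steps: S^6(Z)

Derivation:
  start: add(add(SZ, S^4(Z)), SZ)
  [1] add(S(add(Z, S^4(Z))), SZ)
  [2] S(add(add(Z, S^4(Z)), SZ))
  [3] S(add(S^4(Z), SZ))
  [4] S(S(add(SSSZ, SZ)))
  [5] S(S(S(add(SSZ, SZ))))
  [6] S(S(S(S(add(SZ, SZ)))))
  [7] S(S(S(S(S(add(Z, SZ))))))
  [8] S^6(Z)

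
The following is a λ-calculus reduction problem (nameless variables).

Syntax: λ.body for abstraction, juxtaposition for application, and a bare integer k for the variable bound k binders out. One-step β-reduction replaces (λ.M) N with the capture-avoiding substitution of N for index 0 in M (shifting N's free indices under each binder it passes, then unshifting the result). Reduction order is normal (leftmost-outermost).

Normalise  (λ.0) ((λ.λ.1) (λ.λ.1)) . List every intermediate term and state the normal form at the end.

  start: (λ.0) ((λ.λ.1) (λ.λ.1))
  →1  (λ.λ.1) (λ.λ.1)
  →2  λ.λ.λ.1

Answer: normal form = λ.λ.λ.1  (in 2 steps)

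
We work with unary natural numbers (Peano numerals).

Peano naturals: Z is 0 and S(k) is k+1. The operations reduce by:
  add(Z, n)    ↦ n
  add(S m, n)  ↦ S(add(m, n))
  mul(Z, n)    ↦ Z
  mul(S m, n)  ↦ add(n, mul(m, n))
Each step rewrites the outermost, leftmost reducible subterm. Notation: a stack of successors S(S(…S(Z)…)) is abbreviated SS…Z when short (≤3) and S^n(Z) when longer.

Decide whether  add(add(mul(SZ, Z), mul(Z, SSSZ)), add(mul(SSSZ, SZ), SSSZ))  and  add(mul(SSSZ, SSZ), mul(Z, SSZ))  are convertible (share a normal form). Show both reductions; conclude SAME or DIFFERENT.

Answer: SAME — A ⇓ S^6(Z), B ⇓ S^6(Z)

Working:
Term A:
  start: add(add(mul(SZ, Z), mul(Z, SSSZ)), add(mul(SSSZ, SZ), SSSZ))
  [1] add(add(add(Z, mul(Z, Z)), mul(Z, SSSZ)), add(mul(SSSZ, SZ), SSSZ))
  [2] add(add(mul(Z, Z), mul(Z, SSSZ)), add(mul(SSSZ, SZ), SSSZ))
  [3] add(add(Z, mul(Z, SSSZ)), add(mul(SSSZ, SZ), SSSZ))
  [4] add(mul(Z, SSSZ), add(mul(SSSZ, SZ), SSSZ))
  [5] add(Z, add(mul(SSSZ, SZ), SSSZ))
  [6] add(mul(SSSZ, SZ), SSSZ)
  [7] add(add(SZ, mul(SSZ, SZ)), SSSZ)
  [8] add(S(add(Z, mul(SSZ, SZ))), SSSZ)
  [9] S(add(add(Z, mul(SSZ, SZ)), SSSZ))
  [10] S(add(mul(SSZ, SZ), SSSZ))
  [11] S(add(add(SZ, mul(SZ, SZ)), SSSZ))
  [12] S(add(S(add(Z, mul(SZ, SZ))), SSSZ))
  [13] S(S(add(add(Z, mul(SZ, SZ)), SSSZ)))
  [14] S(S(add(mul(SZ, SZ), SSSZ)))
  [15] S(S(add(add(SZ, mul(Z, SZ)), SSSZ)))
  [16] S(S(add(S(add(Z, mul(Z, SZ))), SSSZ)))
  [17] S(S(S(add(add(Z, mul(Z, SZ)), SSSZ))))
  [18] S(S(S(add(mul(Z, SZ), SSSZ))))
  [19] S(S(S(add(Z, SSSZ))))
  [20] S^6(Z)

Term B:
  start: add(mul(SSSZ, SSZ), mul(Z, SSZ))
  [1] add(add(SSZ, mul(SSZ, SSZ)), mul(Z, SSZ))
  [2] add(S(add(SZ, mul(SSZ, SSZ))), mul(Z, SSZ))
  [3] S(add(add(SZ, mul(SSZ, SSZ)), mul(Z, SSZ)))
  [4] S(add(S(add(Z, mul(SSZ, SSZ))), mul(Z, SSZ)))
  [5] S(S(add(add(Z, mul(SSZ, SSZ)), mul(Z, SSZ))))
  [6] S(S(add(mul(SSZ, SSZ), mul(Z, SSZ))))
  [7] S(S(add(add(SSZ, mul(SZ, SSZ)), mul(Z, SSZ))))
  [8] S(S(add(S(add(SZ, mul(SZ, SSZ))), mul(Z, SSZ))))
  [9] S(S(S(add(add(SZ, mul(SZ, SSZ)), mul(Z, SSZ)))))
  [10] S(S(S(add(S(add(Z, mul(SZ, SSZ))), mul(Z, SSZ)))))
  [11] S(S(S(S(add(add(Z, mul(SZ, SSZ)), mul(Z, SSZ))))))
  [12] S(S(S(S(add(mul(SZ, SSZ), mul(Z, SSZ))))))
  [13] S(S(S(S(add(add(SSZ, mul(Z, SSZ)), mul(Z, SSZ))))))
  [14] S(S(S(S(add(S(add(SZ, mul(Z, SSZ))), mul(Z, SSZ))))))
  [15] S(S(S(S(S(add(add(SZ, mul(Z, SSZ)), mul(Z, SSZ)))))))
  [16] S(S(S(S(S(add(S(add(Z, mul(Z, SSZ))), mul(Z, SSZ)))))))
  [17] S(S(S(S(S(S(add(add(Z, mul(Z, SSZ)), mul(Z, SSZ))))))))
  [18] S(S(S(S(S(S(add(mul(Z, SSZ), mul(Z, SSZ))))))))
  [19] S(S(S(S(S(S(add(Z, mul(Z, SSZ))))))))
  [20] S(S(S(S(S(S(mul(Z, SSZ)))))))
  [21] S^6(Z)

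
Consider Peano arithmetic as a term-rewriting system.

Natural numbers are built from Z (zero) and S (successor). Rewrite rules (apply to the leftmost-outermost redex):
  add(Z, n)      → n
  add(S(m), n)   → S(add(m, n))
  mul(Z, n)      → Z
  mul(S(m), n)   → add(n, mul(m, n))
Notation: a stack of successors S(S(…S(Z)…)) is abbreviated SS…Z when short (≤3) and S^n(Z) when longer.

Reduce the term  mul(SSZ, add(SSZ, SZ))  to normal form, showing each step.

Answer: normal form = S^6(Z)  (in 17 steps)

Reduction:
  start: mul(SSZ, add(SSZ, SZ))
  →1  add(add(SSZ, SZ), mul(SZ, add(SSZ, SZ)))
  →2  add(S(add(SZ, SZ)), mul(SZ, add(SSZ, SZ)))
  →3  S(add(add(SZ, SZ), mul(SZ, add(SSZ, SZ))))
  →4  S(add(S(add(Z, SZ)), mul(SZ, add(SSZ, SZ))))
  →5  S(S(add(add(Z, SZ), mul(SZ, add(SSZ, SZ)))))
  →6  S(S(add(SZ, mul(SZ, add(SSZ, SZ)))))
  →7  S(S(S(add(Z, mul(SZ, add(SSZ, SZ))))))
  →8  S(S(S(mul(SZ, add(SSZ, SZ)))))
  →9  S(S(S(add(add(SSZ, SZ), mul(Z, add(SSZ, SZ))))))
  →10  S(S(S(add(S(add(SZ, SZ)), mul(Z, add(SSZ, SZ))))))
  →11  S(S(S(S(add(add(SZ, SZ), mul(Z, add(SSZ, SZ)))))))
  →12  S(S(S(S(add(S(add(Z, SZ)), mul(Z, add(SSZ, SZ)))))))
  →13  S(S(S(S(S(add(add(Z, SZ), mul(Z, add(SSZ, SZ))))))))
  →14  S(S(S(S(S(add(SZ, mul(Z, add(SSZ, SZ))))))))
  →15  S(S(S(S(S(S(add(Z, mul(Z, add(SSZ, SZ)))))))))
  →16  S(S(S(S(S(S(mul(Z, add(SSZ, SZ))))))))
  →17  S^6(Z)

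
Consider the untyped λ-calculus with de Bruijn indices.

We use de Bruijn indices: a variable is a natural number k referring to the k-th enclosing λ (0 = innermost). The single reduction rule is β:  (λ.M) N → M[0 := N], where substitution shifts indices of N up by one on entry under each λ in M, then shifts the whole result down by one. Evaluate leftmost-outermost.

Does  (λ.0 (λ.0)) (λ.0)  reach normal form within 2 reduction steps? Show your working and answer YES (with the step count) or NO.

  start: (λ.0 (λ.0)) (λ.0)
  step 1: (λ.0) (λ.0)
  step 2: λ.0

Answer: YES — reaches normal form λ.0 in 2 ≤ 2 steps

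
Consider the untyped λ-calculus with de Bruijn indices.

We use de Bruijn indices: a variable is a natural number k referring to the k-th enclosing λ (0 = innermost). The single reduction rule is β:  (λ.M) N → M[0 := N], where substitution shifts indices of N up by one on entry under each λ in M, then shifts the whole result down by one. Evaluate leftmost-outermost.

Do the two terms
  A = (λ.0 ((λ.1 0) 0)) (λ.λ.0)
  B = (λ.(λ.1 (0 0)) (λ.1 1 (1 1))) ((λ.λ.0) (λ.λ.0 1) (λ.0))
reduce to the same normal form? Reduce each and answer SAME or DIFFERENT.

Term A:
  start: (λ.0 ((λ.1 0) 0)) (λ.λ.0)
  [1] (λ.λ.0) ((λ.(λ.λ.0) 0) (λ.λ.0))
  [2] λ.0

Term B:
  start: (λ.(λ.1 (0 0)) (λ.1 1 (1 1))) ((λ.λ.0) (λ.λ.0 1) (λ.0))
  [1] (λ.(λ.λ.0) (λ.λ.0 1) (λ.0) (0 0)) (λ.(λ.λ.0) (λ.λ.0 1) (λ.0) ((λ.λ.0) (λ.λ.0 1) (λ.0)) ((λ.λ.0) (λ.λ.0 1) (λ.0) ((λ.λ.0) (λ.λ.0 1) (λ.0))))
  [2] (λ.λ.0) (λ.λ.0 1) (λ.0) ((λ.(λ.λ.0) (λ.λ.0 1) (λ.0) ((λ.λ.0) (λ.λ.0 1) (λ.0)) ((λ.λ.0) (λ.λ.0 1) (λ.0) ((λ.λ.0) (λ.λ.0 1) (λ.0)))) (λ.(λ.λ.0) (λ.λ.0 1) (λ.0) ((λ.λ.0) (λ.λ.0 1) (λ.0)) ((λ.λ.0) (λ.λ.0 1) (λ.0) ((λ.λ.0) (λ.λ.0 1) (λ.0)))))
  [3] (λ.0) (λ.0) ((λ.(λ.λ.0) (λ.λ.0 1) (λ.0) ((λ.λ.0) (λ.λ.0 1) (λ.0)) ((λ.λ.0) (λ.λ.0 1) (λ.0) ((λ.λ.0) (λ.λ.0 1) (λ.0)))) (λ.(λ.λ.0) (λ.λ.0 1) (λ.0) ((λ.λ.0) (λ.λ.0 1) (λ.0)) ((λ.λ.0) (λ.λ.0 1) (λ.0) ((λ.λ.0) (λ.λ.0 1) (λ.0)))))
  [4] (λ.0) ((λ.(λ.λ.0) (λ.λ.0 1) (λ.0) ((λ.λ.0) (λ.λ.0 1) (λ.0)) ((λ.λ.0) (λ.λ.0 1) (λ.0) ((λ.λ.0) (λ.λ.0 1) (λ.0)))) (λ.(λ.λ.0) (λ.λ.0 1) (λ.0) ((λ.λ.0) (λ.λ.0 1) (λ.0)) ((λ.λ.0) (λ.λ.0 1) (λ.0) ((λ.λ.0) (λ.λ.0 1) (λ.0)))))
  [5] (λ.(λ.λ.0) (λ.λ.0 1) (λ.0) ((λ.λ.0) (λ.λ.0 1) (λ.0)) ((λ.λ.0) (λ.λ.0 1) (λ.0) ((λ.λ.0) (λ.λ.0 1) (λ.0)))) (λ.(λ.λ.0) (λ.λ.0 1) (λ.0) ((λ.λ.0) (λ.λ.0 1) (λ.0)) ((λ.λ.0) (λ.λ.0 1) (λ.0) ((λ.λ.0) (λ.λ.0 1) (λ.0))))
  [6] (λ.λ.0) (λ.λ.0 1) (λ.0) ((λ.λ.0) (λ.λ.0 1) (λ.0)) ((λ.λ.0) (λ.λ.0 1) (λ.0) ((λ.λ.0) (λ.λ.0 1) (λ.0)))
  [7] (λ.0) (λ.0) ((λ.λ.0) (λ.λ.0 1) (λ.0)) ((λ.λ.0) (λ.λ.0 1) (λ.0) ((λ.λ.0) (λ.λ.0 1) (λ.0)))
  [8] (λ.0) ((λ.λ.0) (λ.λ.0 1) (λ.0)) ((λ.λ.0) (λ.λ.0 1) (λ.0) ((λ.λ.0) (λ.λ.0 1) (λ.0)))
  [9] (λ.λ.0) (λ.λ.0 1) (λ.0) ((λ.λ.0) (λ.λ.0 1) (λ.0) ((λ.λ.0) (λ.λ.0 1) (λ.0)))
  [10] (λ.0) (λ.0) ((λ.λ.0) (λ.λ.0 1) (λ.0) ((λ.λ.0) (λ.λ.0 1) (λ.0)))
  [11] (λ.0) ((λ.λ.0) (λ.λ.0 1) (λ.0) ((λ.λ.0) (λ.λ.0 1) (λ.0)))
  [12] (λ.λ.0) (λ.λ.0 1) (λ.0) ((λ.λ.0) (λ.λ.0 1) (λ.0))
  [13] (λ.0) (λ.0) ((λ.λ.0) (λ.λ.0 1) (λ.0))
  [14] (λ.0) ((λ.λ.0) (λ.λ.0 1) (λ.0))
  [15] (λ.λ.0) (λ.λ.0 1) (λ.0)
  [16] (λ.0) (λ.0)
  [17] λ.0

Answer: SAME — A ⇓ λ.0, B ⇓ λ.0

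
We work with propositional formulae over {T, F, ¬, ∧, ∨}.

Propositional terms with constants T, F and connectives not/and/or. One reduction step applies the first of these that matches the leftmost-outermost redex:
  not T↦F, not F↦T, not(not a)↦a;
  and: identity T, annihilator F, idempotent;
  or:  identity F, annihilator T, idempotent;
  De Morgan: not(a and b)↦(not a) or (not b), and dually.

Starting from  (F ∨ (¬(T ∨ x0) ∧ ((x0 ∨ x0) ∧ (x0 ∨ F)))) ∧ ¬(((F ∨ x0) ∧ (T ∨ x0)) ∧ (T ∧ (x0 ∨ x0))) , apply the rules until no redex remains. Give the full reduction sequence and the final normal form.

Answer: normal form = F  (in 6 steps)

Reduction:
  start: (F ∨ (¬(T ∨ x0) ∧ ((x0 ∨ x0) ∧ (x0 ∨ F)))) ∧ ¬(((F ∨ x0) ∧ (T ∨ x0)) ∧ (T ∧ (x0 ∨ x0)))
  [1] (¬(T ∨ x0) ∧ ((x0 ∨ x0) ∧ (x0 ∨ F))) ∧ ¬(((F ∨ x0) ∧ (T ∨ x0)) ∧ (T ∧ (x0 ∨ x0)))
  [2] ((¬T ∧ ¬x0) ∧ ((x0 ∨ x0) ∧ (x0 ∨ F))) ∧ ¬(((F ∨ x0) ∧ (T ∨ x0)) ∧ (T ∧ (x0 ∨ x0)))
  [3] ((F ∧ ¬x0) ∧ ((x0 ∨ x0) ∧ (x0 ∨ F))) ∧ ¬(((F ∨ x0) ∧ (T ∨ x0)) ∧ (T ∧ (x0 ∨ x0)))
  [4] (F ∧ ((x0 ∨ x0) ∧ (x0 ∨ F))) ∧ ¬(((F ∨ x0) ∧ (T ∨ x0)) ∧ (T ∧ (x0 ∨ x0)))
  [5] F ∧ ¬(((F ∨ x0) ∧ (T ∨ x0)) ∧ (T ∧ (x0 ∨ x0)))
  [6] F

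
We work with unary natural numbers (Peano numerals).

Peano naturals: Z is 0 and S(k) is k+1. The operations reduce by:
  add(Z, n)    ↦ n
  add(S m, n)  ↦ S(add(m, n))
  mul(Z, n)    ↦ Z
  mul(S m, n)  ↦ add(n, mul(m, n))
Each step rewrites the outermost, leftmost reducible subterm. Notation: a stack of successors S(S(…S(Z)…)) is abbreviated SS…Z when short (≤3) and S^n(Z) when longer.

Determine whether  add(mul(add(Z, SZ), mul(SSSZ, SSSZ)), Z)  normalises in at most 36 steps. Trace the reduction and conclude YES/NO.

  start: add(mul(add(Z, SZ), mul(SSSZ, SSSZ)), Z)
  →1  add(mul(SZ, mul(SSSZ, SSSZ)), Z)
  →2  add(add(mul(SSSZ, SSSZ), mul(Z, mul(SSSZ, SSSZ))), Z)
  →3  add(add(add(SSSZ, mul(SSZ, SSSZ)), mul(Z, mul(SSSZ, SSSZ))), Z)
  →4  add(add(S(add(SSZ, mul(SSZ, SSSZ))), mul(Z, mul(SSSZ, SSSZ))), Z)
  →5  add(S(add(add(SSZ, mul(SSZ, SSSZ)), mul(Z, mul(SSSZ, SSSZ)))), Z)
  →6  S(add(add(add(SSZ, mul(SSZ, SSSZ)), mul(Z, mul(SSSZ, SSSZ))), Z))
  →7  S(add(add(S(add(SZ, mul(SSZ, SSSZ))), mul(Z, mul(SSSZ, SSSZ))), Z))
  →8  S(add(S(add(add(SZ, mul(SSZ, SSSZ)), mul(Z, mul(SSSZ, SSSZ)))), Z))
  →9  S(S(add(add(add(SZ, mul(SSZ, SSSZ)), mul(Z, mul(SSSZ, SSSZ))), Z)))
  →10  S(S(add(add(S(add(Z, mul(SSZ, SSSZ))), mul(Z, mul(SSSZ, SSSZ))), Z)))
  →11  S(S(add(S(add(add(Z, mul(SSZ, SSSZ)), mul(Z, mul(SSSZ, SSSZ)))), Z)))
  →12  S(S(S(add(add(add(Z, mul(SSZ, SSSZ)), mul(Z, mul(SSSZ, SSSZ))), Z))))
  →13  S(S(S(add(add(mul(SSZ, SSSZ), mul(Z, mul(SSSZ, SSSZ))), Z))))
  →14  S(S(S(add(add(add(SSSZ, mul(SZ, SSSZ)), mul(Z, mul(SSSZ, SSSZ))), Z))))
  →15  S(S(S(add(add(S(add(SSZ, mul(SZ, SSSZ))), mul(Z, mul(SSSZ, SSSZ))), Z))))
  →16  S(S(S(add(S(add(add(SSZ, mul(SZ, SSSZ)), mul(Z, mul(SSSZ, SSSZ)))), Z))))
  →17  S(S(S(S(add(add(add(SSZ, mul(SZ, SSSZ)), mul(Z, mul(SSSZ, SSSZ))), Z)))))
  →18  S(S(S(S(add(add(S(add(SZ, mul(SZ, SSSZ))), mul(Z, mul(SSSZ, SSSZ))), Z)))))
  →19  S(S(S(S(add(S(add(add(SZ, mul(SZ, SSSZ)), mul(Z, mul(SSSZ, SSSZ)))), Z)))))
  →20  S(S(S(S(S(add(add(add(SZ, mul(SZ, SSSZ)), mul(Z, mul(SSSZ, SSSZ))), Z))))))
  →21  S(S(S(S(S(add(add(S(add(Z, mul(SZ, SSSZ))), mul(Z, mul(SSSZ, SSSZ))), Z))))))
  →22  S(S(S(S(S(add(S(add(add(Z, mul(SZ, SSSZ)), mul(Z, mul(SSSZ, SSSZ)))), Z))))))
  →23  S(S(S(S(S(S(add(add(add(Z, mul(SZ, SSSZ)), mul(Z, mul(SSSZ, SSSZ))), Z)))))))
  →24  S(S(S(S(S(S(add(add(mul(SZ, SSSZ), mul(Z, mul(SSSZ, SSSZ))), Z)))))))
  →25  S(S(S(S(S(S(add(add(add(SSSZ, mul(Z, SSSZ)), mul(Z, mul(SSSZ, SSSZ))), Z)))))))
  →26  S(S(S(S(S(S(add(add(S(add(SSZ, mul(Z, SSSZ))), mul(Z, mul(SSSZ, SSSZ))), Z)))))))
  →27  S(S(S(S(S(S(add(S(add(add(SSZ, mul(Z, SSSZ)), mul(Z, mul(SSSZ, SSSZ)))), Z)))))))
  →28  S(S(S(S(S(S(S(add(add(add(SSZ, mul(Z, SSSZ)), mul(Z, mul(SSSZ, SSSZ))), Z))))))))
  →29  S(S(S(S(S(S(S(add(add(S(add(SZ, mul(Z, SSSZ))), mul(Z, mul(SSSZ, SSSZ))), Z))))))))
  →30  S(S(S(S(S(S(S(add(S(add(add(SZ, mul(Z, SSSZ)), mul(Z, mul(SSSZ, SSSZ)))), Z))))))))
  →31  S(S(S(S(S(S(S(S(add(add(add(SZ, mul(Z, SSSZ)), mul(Z, mul(SSSZ, SSSZ))), Z)))))))))
  →32  S(S(S(S(S(S(S(S(add(add(S(add(Z, mul(Z, SSSZ))), mul(Z, mul(SSSZ, SSSZ))), Z)))))))))
  →33  S(S(S(S(S(S(S(S(add(S(add(add(Z, mul(Z, SSSZ)), mul(Z, mul(SSSZ, SSSZ)))), Z)))))))))
  →34  S(S(S(S(S(S(S(S(S(add(add(add(Z, mul(Z, SSSZ)), mul(Z, mul(SSSZ, SSSZ))), Z))))))))))
  →35  S(S(S(S(S(S(S(S(S(add(add(mul(Z, SSSZ), mul(Z, mul(SSSZ, SSSZ))), Z))))))))))
  →36  S(S(S(S(S(S(S(S(S(add(add(Z, mul(Z, mul(SSSZ, SSSZ))), Z))))))))))

Answer: NO — after 36 steps the term is S(S(S(S(S(S(S(S(S(add(add(Z, mul(Z, mul(SSSZ, SSSZ))), Z)))))))))), not yet normal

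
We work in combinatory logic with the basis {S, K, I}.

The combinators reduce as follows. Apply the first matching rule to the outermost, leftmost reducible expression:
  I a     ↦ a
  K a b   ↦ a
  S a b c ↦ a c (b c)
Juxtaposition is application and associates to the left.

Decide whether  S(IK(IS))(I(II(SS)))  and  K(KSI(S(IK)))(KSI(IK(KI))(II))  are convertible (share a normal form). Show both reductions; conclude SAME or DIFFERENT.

Answer: DIFFERENT — A ⇓ S(KS)(SS), B ⇓ S(SK)

Working:
Term A:
  start: S(IK(IS))(I(II(SS)))
  step 1: S(K(IS))(I(II(SS)))
  step 2: S(KS)(I(II(SS)))
  step 3: S(KS)(II(SS))
  step 4: S(KS)(I(SS))
  step 5: S(KS)(SS)

Term B:
  start: K(KSI(S(IK)))(KSI(IK(KI))(II))
  step 1: KSI(S(IK))
  step 2: S(S(IK))
  step 3: S(SK)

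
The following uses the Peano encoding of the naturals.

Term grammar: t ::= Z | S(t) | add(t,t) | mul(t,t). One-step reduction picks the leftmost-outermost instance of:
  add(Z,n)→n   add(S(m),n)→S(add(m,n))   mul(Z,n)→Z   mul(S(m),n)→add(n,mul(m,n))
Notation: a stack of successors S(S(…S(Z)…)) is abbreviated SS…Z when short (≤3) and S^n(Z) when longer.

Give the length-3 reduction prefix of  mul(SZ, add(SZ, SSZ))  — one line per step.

  start: mul(SZ, add(SZ, SSZ))
  [1] add(add(SZ, SSZ), mul(Z, add(SZ, SSZ)))
  [2] add(S(add(Z, SSZ)), mul(Z, add(SZ, SSZ)))
  [3] S(add(add(Z, SSZ), mul(Z, add(SZ, SSZ))))

Answer: after 3 steps: S(add(add(Z, SSZ), mul(Z, add(SZ, SSZ))))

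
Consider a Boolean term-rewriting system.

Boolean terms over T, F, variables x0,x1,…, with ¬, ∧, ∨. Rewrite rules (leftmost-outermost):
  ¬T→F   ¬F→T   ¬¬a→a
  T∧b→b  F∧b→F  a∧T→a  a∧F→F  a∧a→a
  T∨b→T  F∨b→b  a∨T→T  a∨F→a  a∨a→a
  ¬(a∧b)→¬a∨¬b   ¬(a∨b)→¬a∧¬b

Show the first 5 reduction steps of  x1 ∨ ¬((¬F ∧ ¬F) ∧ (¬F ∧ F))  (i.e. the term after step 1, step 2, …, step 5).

Answer: after 5 steps: x1 ∨ ¬(¬F ∧ F)

Reduction:
  start: x1 ∨ ¬((¬F ∧ ¬F) ∧ (¬F ∧ F))
  [1] x1 ∨ (¬(¬F ∧ ¬F) ∨ ¬(¬F ∧ F))
  [2] x1 ∨ ((¬¬F ∨ ¬¬F) ∨ ¬(¬F ∧ F))
  [3] x1 ∨ (¬¬F ∨ ¬(¬F ∧ F))
  [4] x1 ∨ (F ∨ ¬(¬F ∧ F))
  [5] x1 ∨ ¬(¬F ∧ F)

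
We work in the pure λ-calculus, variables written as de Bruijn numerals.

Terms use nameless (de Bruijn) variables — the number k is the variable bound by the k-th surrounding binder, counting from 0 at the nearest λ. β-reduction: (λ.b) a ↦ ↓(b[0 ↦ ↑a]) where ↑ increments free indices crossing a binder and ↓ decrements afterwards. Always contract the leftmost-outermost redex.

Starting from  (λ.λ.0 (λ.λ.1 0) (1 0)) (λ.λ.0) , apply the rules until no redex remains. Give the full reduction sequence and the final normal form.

Answer: normal form = λ.0 (λ.λ.1 0) (λ.0)  (in 2 steps)

Working:
  start: (λ.λ.0 (λ.λ.1 0) (1 0)) (λ.λ.0)
  →1  λ.0 (λ.λ.1 0) ((λ.λ.0) 0)
  →2  λ.0 (λ.λ.1 0) (λ.0)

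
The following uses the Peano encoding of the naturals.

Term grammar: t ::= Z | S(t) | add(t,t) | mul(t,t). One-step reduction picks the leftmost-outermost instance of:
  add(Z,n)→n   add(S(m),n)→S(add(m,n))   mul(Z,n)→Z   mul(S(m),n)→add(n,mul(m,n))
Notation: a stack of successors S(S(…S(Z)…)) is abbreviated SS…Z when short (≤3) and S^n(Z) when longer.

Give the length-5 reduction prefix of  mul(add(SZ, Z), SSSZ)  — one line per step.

Answer: after 5 steps: S(S(S(add(Z, mul(add(Z, Z), SSSZ)))))

Derivation:
  start: mul(add(SZ, Z), SSSZ)
  step 1: mul(S(add(Z, Z)), SSSZ)
  step 2: add(SSSZ, mul(add(Z, Z), SSSZ))
  step 3: S(add(SSZ, mul(add(Z, Z), SSSZ)))
  step 4: S(S(add(SZ, mul(add(Z, Z), SSSZ))))
  step 5: S(S(S(add(Z, mul(add(Z, Z), SSSZ)))))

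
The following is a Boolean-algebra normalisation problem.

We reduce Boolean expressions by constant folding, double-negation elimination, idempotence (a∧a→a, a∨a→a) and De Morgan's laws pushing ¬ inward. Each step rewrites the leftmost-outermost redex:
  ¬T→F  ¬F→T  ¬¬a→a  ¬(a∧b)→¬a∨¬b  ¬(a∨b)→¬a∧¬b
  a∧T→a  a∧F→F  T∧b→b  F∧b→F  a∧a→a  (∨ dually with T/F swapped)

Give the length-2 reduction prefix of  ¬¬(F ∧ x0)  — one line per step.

  start: ¬¬(F ∧ x0)
  step 1: F ∧ x0
  step 2: F

Answer: after 2 steps: F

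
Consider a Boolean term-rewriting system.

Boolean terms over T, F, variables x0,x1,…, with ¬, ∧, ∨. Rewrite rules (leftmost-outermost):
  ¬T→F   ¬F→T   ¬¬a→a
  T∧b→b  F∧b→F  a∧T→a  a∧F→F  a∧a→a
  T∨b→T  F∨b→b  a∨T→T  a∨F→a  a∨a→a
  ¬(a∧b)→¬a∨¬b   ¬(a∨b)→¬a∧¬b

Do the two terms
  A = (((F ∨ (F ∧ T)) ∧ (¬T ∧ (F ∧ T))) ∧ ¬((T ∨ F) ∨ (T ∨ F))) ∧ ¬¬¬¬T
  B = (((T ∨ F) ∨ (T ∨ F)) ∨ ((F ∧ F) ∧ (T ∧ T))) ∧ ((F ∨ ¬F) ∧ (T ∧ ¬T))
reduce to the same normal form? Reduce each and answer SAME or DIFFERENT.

Term A:
  start: (((F ∨ (F ∧ T)) ∧ (¬T ∧ (F ∧ T))) ∧ ¬((T ∨ F) ∨ (T ∨ F))) ∧ ¬¬¬¬T
  step 1: (((F ∧ T) ∧ (¬T ∧ (F ∧ T))) ∧ ¬((T ∨ F) ∨ (T ∨ F))) ∧ ¬¬¬¬T
  step 2: ((F ∧ (¬T ∧ (F ∧ T))) ∧ ¬((T ∨ F) ∨ (T ∨ F))) ∧ ¬¬¬¬T
  step 3: (F ∧ ¬((T ∨ F) ∨ (T ∨ F))) ∧ ¬¬¬¬T
  step 4: F ∧ ¬¬¬¬T
  step 5: F

Term B:
  start: (((T ∨ F) ∨ (T ∨ F)) ∨ ((F ∧ F) ∧ (T ∧ T))) ∧ ((F ∨ ¬F) ∧ (T ∧ ¬T))
  step 1: ((T ∨ F) ∨ ((F ∧ F) ∧ (T ∧ T))) ∧ ((F ∨ ¬F) ∧ (T ∧ ¬T))
  step 2: (T ∨ ((F ∧ F) ∧ (T ∧ T))) ∧ ((F ∨ ¬F) ∧ (T ∧ ¬T))
  step 3: T ∧ ((F ∨ ¬F) ∧ (T ∧ ¬T))
  step 4: (F ∨ ¬F) ∧ (T ∧ ¬T)
  step 5: ¬F ∧ (T ∧ ¬T)
  step 6: T ∧ (T ∧ ¬T)
  step 7: T ∧ ¬T
  step 8: ¬T
  step 9: F

Answer: SAME — A ⇓ F, B ⇓ F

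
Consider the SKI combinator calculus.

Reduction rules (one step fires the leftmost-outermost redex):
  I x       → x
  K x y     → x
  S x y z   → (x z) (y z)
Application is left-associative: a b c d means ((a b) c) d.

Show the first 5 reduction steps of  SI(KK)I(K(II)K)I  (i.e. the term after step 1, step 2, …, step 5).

  start: SI(KK)I(K(II)K)I
  →1  II(KKI)(K(II)K)I
  →2  I(KKI)(K(II)K)I
  →3  KKI(K(II)K)I
  →4  K(K(II)K)I
  →5  K(II)K

Answer: after 5 steps: K(II)K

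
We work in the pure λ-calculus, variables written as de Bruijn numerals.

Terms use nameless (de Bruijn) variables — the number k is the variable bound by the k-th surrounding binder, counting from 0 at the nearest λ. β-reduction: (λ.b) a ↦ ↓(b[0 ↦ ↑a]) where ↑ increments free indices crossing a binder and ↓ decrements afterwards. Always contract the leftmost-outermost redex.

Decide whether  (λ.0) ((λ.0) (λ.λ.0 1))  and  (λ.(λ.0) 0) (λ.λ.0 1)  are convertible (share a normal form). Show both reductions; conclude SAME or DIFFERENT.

Term A:
  start: (λ.0) ((λ.0) (λ.λ.0 1))
  [1] (λ.0) (λ.λ.0 1)
  [2] λ.λ.0 1

Term B:
  start: (λ.(λ.0) 0) (λ.λ.0 1)
  [1] (λ.0) (λ.λ.0 1)
  [2] λ.λ.0 1

Answer: SAME — A ⇓ λ.λ.0 1, B ⇓ λ.λ.0 1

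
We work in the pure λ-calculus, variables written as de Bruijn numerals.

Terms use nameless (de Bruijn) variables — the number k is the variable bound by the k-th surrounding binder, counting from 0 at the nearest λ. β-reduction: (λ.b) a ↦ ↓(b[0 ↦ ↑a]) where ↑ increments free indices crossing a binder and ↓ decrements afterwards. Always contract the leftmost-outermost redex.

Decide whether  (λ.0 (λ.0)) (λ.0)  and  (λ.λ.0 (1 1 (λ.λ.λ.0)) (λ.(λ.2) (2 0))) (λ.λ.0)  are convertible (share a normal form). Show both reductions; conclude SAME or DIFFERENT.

Answer: DIFFERENT — A ⇓ λ.0, B ⇓ λ.0 (λ.λ.λ.0) (λ.1)

Working:
Term A:
  start: (λ.0 (λ.0)) (λ.0)
  [1] (λ.0) (λ.0)
  [2] λ.0

Term B:
  start: (λ.λ.0 (1 1 (λ.λ.λ.0)) (λ.(λ.2) (2 0))) (λ.λ.0)
  [1] λ.0 ((λ.λ.0) (λ.λ.0) (λ.λ.λ.0)) (λ.(λ.2) ((λ.λ.0) 0))
  [2] λ.0 ((λ.0) (λ.λ.λ.0)) (λ.(λ.2) ((λ.λ.0) 0))
  [3] λ.0 (λ.λ.λ.0) (λ.(λ.2) ((λ.λ.0) 0))
  [4] λ.0 (λ.λ.λ.0) (λ.1)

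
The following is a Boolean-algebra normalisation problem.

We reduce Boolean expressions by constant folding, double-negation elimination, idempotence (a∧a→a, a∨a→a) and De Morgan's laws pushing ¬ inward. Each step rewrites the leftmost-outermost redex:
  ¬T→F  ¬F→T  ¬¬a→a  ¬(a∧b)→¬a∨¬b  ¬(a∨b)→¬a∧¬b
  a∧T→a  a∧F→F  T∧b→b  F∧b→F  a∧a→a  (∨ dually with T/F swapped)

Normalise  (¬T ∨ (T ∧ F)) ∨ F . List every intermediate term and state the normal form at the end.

  start: (¬T ∨ (T ∧ F)) ∨ F
  →1  ¬T ∨ (T ∧ F)
  →2  F ∨ (T ∧ F)
  →3  T ∧ F
  →4  F

Answer: normal form = F  (in 4 steps)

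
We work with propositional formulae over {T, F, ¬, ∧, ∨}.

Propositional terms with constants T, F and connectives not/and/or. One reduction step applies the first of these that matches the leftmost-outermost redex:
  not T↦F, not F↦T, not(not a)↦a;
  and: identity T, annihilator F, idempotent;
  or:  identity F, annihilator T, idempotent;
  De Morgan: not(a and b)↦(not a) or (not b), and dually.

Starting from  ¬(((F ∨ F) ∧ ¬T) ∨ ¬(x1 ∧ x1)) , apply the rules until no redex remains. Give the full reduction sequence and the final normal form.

Answer: normal form = x1  (in 9 steps)

Working:
  start: ¬(((F ∨ F) ∧ ¬T) ∨ ¬(x1 ∧ x1))
  step 1: ¬((F ∨ F) ∧ ¬T) ∧ ¬¬(x1 ∧ x1)
  step 2: (¬(F ∨ F) ∨ ¬¬T) ∧ ¬¬(x1 ∧ x1)
  step 3: ((¬F ∧ ¬F) ∨ ¬¬T) ∧ ¬¬(x1 ∧ x1)
  step 4: (¬F ∨ ¬¬T) ∧ ¬¬(x1 ∧ x1)
  step 5: (T ∨ ¬¬T) ∧ ¬¬(x1 ∧ x1)
  step 6: T ∧ ¬¬(x1 ∧ x1)
  step 7: ¬¬(x1 ∧ x1)
  step 8: x1 ∧ x1
  step 9: x1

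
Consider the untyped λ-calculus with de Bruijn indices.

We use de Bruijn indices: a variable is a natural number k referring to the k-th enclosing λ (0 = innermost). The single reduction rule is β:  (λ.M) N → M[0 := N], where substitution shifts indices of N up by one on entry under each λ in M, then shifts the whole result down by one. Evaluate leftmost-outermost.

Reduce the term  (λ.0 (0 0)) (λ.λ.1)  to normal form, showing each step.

  start: (λ.0 (0 0)) (λ.λ.1)
  step 1: (λ.λ.1) ((λ.λ.1) (λ.λ.1))
  step 2: λ.(λ.λ.1) (λ.λ.1)
  step 3: λ.λ.λ.λ.1

Answer: normal form = λ.λ.λ.λ.1  (in 3 steps)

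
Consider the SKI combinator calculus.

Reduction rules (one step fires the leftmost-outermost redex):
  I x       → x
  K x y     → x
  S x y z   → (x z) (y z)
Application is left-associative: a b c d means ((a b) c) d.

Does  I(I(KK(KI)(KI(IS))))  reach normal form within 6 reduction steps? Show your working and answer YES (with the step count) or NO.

  start: I(I(KK(KI)(KI(IS))))
  [1] I(KK(KI)(KI(IS)))
  [2] KK(KI)(KI(IS))
  [3] K(KI(IS))
  [4] KI

Answer: YES — reaches normal form KI in 4 ≤ 6 steps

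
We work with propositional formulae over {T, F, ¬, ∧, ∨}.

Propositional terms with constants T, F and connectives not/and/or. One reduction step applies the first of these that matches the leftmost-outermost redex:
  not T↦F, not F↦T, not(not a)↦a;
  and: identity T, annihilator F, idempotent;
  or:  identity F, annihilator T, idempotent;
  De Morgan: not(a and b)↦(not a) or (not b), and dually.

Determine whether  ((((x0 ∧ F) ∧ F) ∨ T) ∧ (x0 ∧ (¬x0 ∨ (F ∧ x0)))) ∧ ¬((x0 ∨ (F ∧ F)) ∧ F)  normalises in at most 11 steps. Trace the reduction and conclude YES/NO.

  start: ((((x0 ∧ F) ∧ F) ∨ T) ∧ (x0 ∧ (¬x0 ∨ (F ∧ x0)))) ∧ ¬((x0 ∨ (F ∧ F)) ∧ F)
  →1  (T ∧ (x0 ∧ (¬x0 ∨ (F ∧ x0)))) ∧ ¬((x0 ∨ (F ∧ F)) ∧ F)
  →2  (x0 ∧ (¬x0 ∨ (F ∧ x0))) ∧ ¬((x0 ∨ (F ∧ F)) ∧ F)
  →3  (x0 ∧ (¬x0 ∨ F)) ∧ ¬((x0 ∨ (F ∧ F)) ∧ F)
  →4  (x0 ∧ ¬x0) ∧ ¬((x0 ∨ (F ∧ F)) ∧ F)
  →5  (x0 ∧ ¬x0) ∧ (¬(x0 ∨ (F ∧ F)) ∨ ¬F)
  →6  (x0 ∧ ¬x0) ∧ ((¬x0 ∧ ¬(F ∧ F)) ∨ ¬F)
  →7  (x0 ∧ ¬x0) ∧ ((¬x0 ∧ (¬F ∨ ¬F)) ∨ ¬F)
  →8  (x0 ∧ ¬x0) ∧ ((¬x0 ∧ ¬F) ∨ ¬F)
  →9  (x0 ∧ ¬x0) ∧ ((¬x0 ∧ T) ∨ ¬F)
  →10  (x0 ∧ ¬x0) ∧ (¬x0 ∨ ¬F)
  →11  (x0 ∧ ¬x0) ∧ (¬x0 ∨ T)

Answer: NO — after 11 steps the term is (x0 ∧ ¬x0) ∧ (¬x0 ∨ T), not yet normal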